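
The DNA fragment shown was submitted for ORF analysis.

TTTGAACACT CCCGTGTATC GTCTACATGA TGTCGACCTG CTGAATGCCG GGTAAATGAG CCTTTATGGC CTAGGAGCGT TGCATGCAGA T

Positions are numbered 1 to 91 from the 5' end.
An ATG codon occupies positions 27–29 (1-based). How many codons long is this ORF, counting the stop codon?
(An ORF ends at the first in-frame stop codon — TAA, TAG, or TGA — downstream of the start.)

Codons from position 27: ATG (27–29), ATG (30–32), TCG (33–35), ACC (36–38), TGC (39–41), TGA (42–44).
TGA is the first in-frame stop; that's 6 codons including the stop.

6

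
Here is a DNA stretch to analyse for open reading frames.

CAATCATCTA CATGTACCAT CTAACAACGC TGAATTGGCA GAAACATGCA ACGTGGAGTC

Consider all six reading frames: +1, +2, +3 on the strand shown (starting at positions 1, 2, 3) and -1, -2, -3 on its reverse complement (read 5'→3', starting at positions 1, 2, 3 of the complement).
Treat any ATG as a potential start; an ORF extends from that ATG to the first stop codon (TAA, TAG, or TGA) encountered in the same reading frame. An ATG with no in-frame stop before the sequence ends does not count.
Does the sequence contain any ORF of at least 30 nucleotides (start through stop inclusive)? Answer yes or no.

no

Reverse complement (5'→3'): GACTCCACGTTGCATGTTTCTGCCAATTCAGCGTTGTTAGATGGTACATGTAGATGATTG
Frame +1: CAA TCA TCT ACA TGT ACC ATC TAA CAA CGC TGA ATT GGC AGA AAC ATG CAA CGT GGA GTC — no ATG→stop ORF.
Frame +2: AAT CAT CTA CAT GTA CCA TCT AAC AAC GCT GAA TTG GCA GAA ACA TGC AAC GTG GAG — no ATG→stop ORF.
Frame +3: ATC ATC TAC ATG TAC CAT CTA ACA ACG CTG AAT TGG CAG AAA CAT GCA ACG TGG AGT — no ATG→stop ORF.
Frame -1: GAC TCC ACG TTG CAT GTT TCT GCC AAT TCA GCG TTG TTA GAT GGT ACA TGT AGA TGA TTG — no ATG→stop ORF.
Frame -2: ACT CCA CGT TGC ATG TTT CTG CCA ATT CAG CGT TGT TAG ATG GTA CAT GTA GAT GAT — ATG at 14, stop TAG at 38 → 27 nt.
Frame -3: CTC CAC GTT GCA TGT TTC TGC CAA TTC AGC GTT GTT AGA TGG TAC ATG TAG ATG ATT — ATG at 48, stop TAG at 51 → 6 nt.
Largest ORF found is 27 nucleotides < 30, so no.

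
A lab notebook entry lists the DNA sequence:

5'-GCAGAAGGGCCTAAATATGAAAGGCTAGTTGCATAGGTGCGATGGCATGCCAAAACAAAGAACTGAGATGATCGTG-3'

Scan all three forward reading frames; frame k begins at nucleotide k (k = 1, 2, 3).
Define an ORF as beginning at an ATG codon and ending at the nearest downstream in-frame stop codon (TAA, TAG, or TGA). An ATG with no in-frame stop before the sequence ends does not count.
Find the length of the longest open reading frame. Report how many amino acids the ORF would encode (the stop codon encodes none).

Frame 1: GCA GAA GGG CCT AAA TAT GAA AGG CTA GTT GCA TAG GTG CGA TGG CAT GCC AAA ACA AAG AAC TGA GAT GAT CGT — no ATG→stop ORF.
Frame 2: CAG AAG GGC CTA AAT ATG AAA GGC TAG TTG CAT AGG TGC GAT GGC ATG CCA AAA CAA AGA ACT GAG ATG ATC GTG — ATG at 17, stop TAG at 26 → 12 nt.
Frame 3: AGA AGG GCC TAA ATA TGA AAG GCT AGT TGC ATA GGT GCG ATG GCA TGC CAA AAC AAA GAA CTG AGA TGA TCG — ATG at 42, stop TGA at 69 → 30 nt.
Longest: frame 3, positions 42–71, 30 nt = 10 codons = 9 aa. → 9 amino acids.

9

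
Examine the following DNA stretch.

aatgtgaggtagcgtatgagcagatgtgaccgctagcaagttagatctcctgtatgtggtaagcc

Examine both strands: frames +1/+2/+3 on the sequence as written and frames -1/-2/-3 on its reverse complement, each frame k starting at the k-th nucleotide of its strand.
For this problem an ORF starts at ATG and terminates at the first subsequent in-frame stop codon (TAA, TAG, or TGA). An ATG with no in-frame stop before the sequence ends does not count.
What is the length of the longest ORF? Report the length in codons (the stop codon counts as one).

7

Reverse complement (5'→3'): GGCTTACCACATACAGGAGATCTAACTTGCTAGCGGTCACATCTGCTCATACGCTACCTCACATT
Frame +1: AAT GTG AGG TAG CGT ATG AGC AGA TGT GAC CGC TAG CAA GTT AGA TCT CCT GTA TGT GGT AAG — ATG at 16, stop TAG at 34 → 21 nt.
Frame +2: ATG TGA GGT AGC GTA TGA GCA GAT GTG ACC GCT AGC AAG TTA GAT CTC CTG TAT GTG GTA AGC — ATG at 2, stop TGA at 5 → 6 nt.
Frame +3: TGT GAG GTA GCG TAT GAG CAG ATG TGA CCG CTA GCA AGT TAG ATC TCC TGT ATG TGG TAA GCC — ATG at 24, stop TGA at 27 → 6 nt; ATG at 54, stop TAA at 60 → 9 nt.
Frame -1: GGC TTA CCA CAT ACA GGA GAT CTA ACT TGC TAG CGG TCA CAT CTG CTC ATA CGC TAC CTC ACA — no ATG→stop ORF.
Frame -2: GCT TAC CAC ATA CAG GAG ATC TAA CTT GCT AGC GGT CAC ATC TGC TCA TAC GCT ACC TCA CAT — no ATG→stop ORF.
Frame -3: CTT ACC ACA TAC AGG AGA TCT AAC TTG CTA GCG GTC ACA TCT GCT CAT ACG CTA CCT CAC ATT — no ATG→stop ORF.
Longest: frame +1, positions 16–36, 21 nt = 7 codons = 6 aa. → 7 codons.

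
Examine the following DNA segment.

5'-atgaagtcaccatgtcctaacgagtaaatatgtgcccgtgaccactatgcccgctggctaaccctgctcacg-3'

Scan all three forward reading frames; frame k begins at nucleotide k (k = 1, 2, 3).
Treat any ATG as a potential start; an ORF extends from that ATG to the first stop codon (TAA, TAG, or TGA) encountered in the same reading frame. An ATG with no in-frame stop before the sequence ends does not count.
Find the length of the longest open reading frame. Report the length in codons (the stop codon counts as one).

9

Frame 1: ATG AAG TCA CCA TGT CCT AAC GAG TAA ATA TGT GCC CGT GAC CAC TAT GCC CGC TGG CTA ACC CTG CTC ACG — ATG at 1, stop TAA at 25 → 27 nt.
Frame 2: TGA AGT CAC CAT GTC CTA ACG AGT AAA TAT GTG CCC GTG ACC ACT ATG CCC GCT GGC TAA CCC TGC TCA — ATG at 47, stop TAA at 59 → 15 nt.
Frame 3: GAA GTC ACC ATG TCC TAA CGA GTA AAT ATG TGC CCG TGA CCA CTA TGC CCG CTG GCT AAC CCT GCT CAC — ATG at 12, stop TAA at 18 → 9 nt; ATG at 30, stop TGA at 39 → 12 nt.
Longest: frame 1, positions 1–27, 27 nt = 9 codons = 8 aa. → 9 codons.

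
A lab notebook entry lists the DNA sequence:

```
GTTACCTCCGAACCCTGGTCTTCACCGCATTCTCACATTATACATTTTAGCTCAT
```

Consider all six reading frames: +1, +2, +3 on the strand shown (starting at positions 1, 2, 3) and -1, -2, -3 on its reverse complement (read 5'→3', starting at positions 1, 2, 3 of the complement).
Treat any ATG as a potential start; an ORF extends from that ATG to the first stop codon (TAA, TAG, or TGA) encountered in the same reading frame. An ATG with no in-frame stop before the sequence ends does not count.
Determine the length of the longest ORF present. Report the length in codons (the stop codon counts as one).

8

Reverse complement (5'→3'): ATGAGCTAAAATGTATAATGTGAGAATGCGGTGAAGACCAGGGTTCGGAGGTAAC
Frame +1: GTT ACC TCC GAA CCC TGG TCT TCA CCG CAT TCT CAC ATT ATA CAT TTT AGC TCA — no ATG→stop ORF.
Frame +2: TTA CCT CCG AAC CCT GGT CTT CAC CGC ATT CTC ACA TTA TAC ATT TTA GCT CAT — no ATG→stop ORF.
Frame +3: TAC CTC CGA ACC CTG GTC TTC ACC GCA TTC TCA CAT TAT ACA TTT TAG CTC — no ATG→stop ORF.
Frame -1: ATG AGC TAA AAT GTA TAA TGT GAG AAT GCG GTG AAG ACC AGG GTT CGG AGG TAA — ATG at 1, stop TAA at 7 → 9 nt.
Frame -2: TGA GCT AAA ATG TAT AAT GTG AGA ATG CGG TGA AGA CCA GGG TTC GGA GGT AAC — ATG at 11, stop TGA at 32 → 24 nt; ATG at 26, stop TGA at 32 → 9 nt.
Frame -3: GAG CTA AAA TGT ATA ATG TGA GAA TGC GGT GAA GAC CAG GGT TCG GAG GTA — ATG at 18, stop TGA at 21 → 6 nt.
Longest: frame -2, positions 11–34, 24 nt = 8 codons = 7 aa. → 8 codons.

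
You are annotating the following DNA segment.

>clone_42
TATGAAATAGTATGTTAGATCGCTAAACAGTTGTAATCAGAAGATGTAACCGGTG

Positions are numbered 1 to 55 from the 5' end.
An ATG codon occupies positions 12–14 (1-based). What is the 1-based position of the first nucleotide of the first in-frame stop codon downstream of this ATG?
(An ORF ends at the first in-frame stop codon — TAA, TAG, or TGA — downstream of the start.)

Codons from position 12: ATG (12–14), TTA (15–17), GAT (18–20), CGC (21–23), TAA (24–26).
TAA is a stop codon; it begins at position 24.

24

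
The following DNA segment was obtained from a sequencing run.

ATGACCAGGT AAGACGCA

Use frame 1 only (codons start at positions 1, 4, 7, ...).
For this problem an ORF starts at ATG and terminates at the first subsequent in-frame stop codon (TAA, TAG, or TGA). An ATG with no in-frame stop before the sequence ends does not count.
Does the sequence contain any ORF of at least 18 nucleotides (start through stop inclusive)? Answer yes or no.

Frame 1: ATG ACC AGG TAA GAC GCA — ATG at 1, stop TAA at 10 → 12 nt.
Largest ORF found is 12 nucleotides < 18, so no.

no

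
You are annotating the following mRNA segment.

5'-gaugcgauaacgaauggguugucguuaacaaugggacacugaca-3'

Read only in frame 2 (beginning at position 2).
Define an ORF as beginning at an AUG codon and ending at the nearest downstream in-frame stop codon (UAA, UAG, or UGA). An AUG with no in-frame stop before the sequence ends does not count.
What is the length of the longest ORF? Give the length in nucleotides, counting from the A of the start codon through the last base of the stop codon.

Frame 2: AUG CGA UAA CGA AUG GGU UGU CGU UAA CAA UGG GAC ACU GAC — AUG at 2, stop UAA at 8 → 9 nt; AUG at 14, stop UAA at 26 → 15 nt.
Longest: frame 2, positions 14–28, 15 nt = 5 codons = 4 aa. → 15 nucleotides.

15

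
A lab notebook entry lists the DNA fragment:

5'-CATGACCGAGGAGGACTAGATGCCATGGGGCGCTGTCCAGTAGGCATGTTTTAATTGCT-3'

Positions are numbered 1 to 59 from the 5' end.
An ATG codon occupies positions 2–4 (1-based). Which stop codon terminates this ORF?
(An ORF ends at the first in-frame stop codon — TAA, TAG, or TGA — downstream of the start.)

Codons from position 2: ATG (2–4), ACC (5–7), GAG (8–10), GAG (11–13), GAC (14–16), TAG (17–19).
The first in-frame stop codon is TAG.

TAG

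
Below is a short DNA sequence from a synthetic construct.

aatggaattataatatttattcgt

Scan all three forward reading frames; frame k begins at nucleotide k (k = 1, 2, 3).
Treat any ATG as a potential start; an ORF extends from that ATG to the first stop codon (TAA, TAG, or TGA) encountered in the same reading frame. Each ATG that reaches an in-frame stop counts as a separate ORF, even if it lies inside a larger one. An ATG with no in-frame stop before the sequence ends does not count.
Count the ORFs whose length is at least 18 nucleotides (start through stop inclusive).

0

Frame 1: AAT GGA ATT ATA ATA TTT ATT CGT — no ATG→stop ORF.
Frame 2: ATG GAA TTA TAA TAT TTA TTC — ATG at 2, stop TAA at 11 → 12 nt.
Frame 3: TGG AAT TAT AAT ATT TAT TCG — no ATG→stop ORF.
No ORF reaches 18 nucleotides. Count = 0.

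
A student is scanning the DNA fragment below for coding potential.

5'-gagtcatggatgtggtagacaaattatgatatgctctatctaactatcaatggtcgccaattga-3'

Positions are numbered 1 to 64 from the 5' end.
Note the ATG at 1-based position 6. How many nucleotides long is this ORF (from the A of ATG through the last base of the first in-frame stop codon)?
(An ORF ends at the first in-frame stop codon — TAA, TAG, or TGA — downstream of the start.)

Codons from position 6: ATG (6–8), GAT (9–11), GTG (12–14), GTA (15–17), GAC (18–20), AAA (21–23), TTA (24–26), TGA (27–29).
TGA is the first in-frame stop; ORF spans 6–29, 24 nucleotides.

24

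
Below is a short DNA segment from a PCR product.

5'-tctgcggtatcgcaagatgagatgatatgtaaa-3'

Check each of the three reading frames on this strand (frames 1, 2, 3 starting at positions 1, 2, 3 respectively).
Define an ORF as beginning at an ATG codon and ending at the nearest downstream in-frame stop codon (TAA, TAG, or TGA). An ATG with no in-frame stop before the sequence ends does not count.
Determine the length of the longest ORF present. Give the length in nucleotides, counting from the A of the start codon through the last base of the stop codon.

9

Frame 1: TCT GCG GTA TCG CAA GAT GAG ATG ATA TGT AAA — no ATG→stop ORF.
Frame 2: CTG CGG TAT CGC AAG ATG AGA TGA TAT GTA — ATG at 17, stop TGA at 23 → 9 nt.
Frame 3: TGC GGT ATC GCA AGA TGA GAT GAT ATG TAA — ATG at 27, stop TAA at 30 → 6 nt.
Longest: frame 2, positions 17–25, 9 nt = 3 codons = 2 aa. → 9 nucleotides.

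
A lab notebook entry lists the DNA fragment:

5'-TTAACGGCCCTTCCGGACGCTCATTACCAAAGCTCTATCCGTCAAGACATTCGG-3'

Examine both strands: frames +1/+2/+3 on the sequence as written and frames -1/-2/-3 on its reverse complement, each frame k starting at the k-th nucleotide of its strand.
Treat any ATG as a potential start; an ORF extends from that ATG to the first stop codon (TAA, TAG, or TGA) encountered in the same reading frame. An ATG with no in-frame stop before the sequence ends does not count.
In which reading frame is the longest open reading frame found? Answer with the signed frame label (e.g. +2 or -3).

Reverse complement (5'→3'): CCGAATGTCTTGACGGATAGAGCTTTGGTAATGAGCGTCCGGAAGGGCCGTTAA
Frame +1: TTA ACG GCC CTT CCG GAC GCT CAT TAC CAA AGC TCT ATC CGT CAA GAC ATT CGG — no ATG→stop ORF.
Frame +2: TAA CGG CCC TTC CGG ACG CTC ATT ACC AAA GCT CTA TCC GTC AAG ACA TTC — no ATG→stop ORF.
Frame +3: AAC GGC CCT TCC GGA CGC TCA TTA CCA AAG CTC TAT CCG TCA AGA CAT TCG — no ATG→stop ORF.
Frame -1: CCG AAT GTC TTG ACG GAT AGA GCT TTG GTA ATG AGC GTC CGG AAG GGC CGT TAA — ATG at 31, stop TAA at 52 → 24 nt.
Frame -2: CGA ATG TCT TGA CGG ATA GAG CTT TGG TAA TGA GCG TCC GGA AGG GCC GTT — ATG at 5, stop TGA at 11 → 9 nt.
Frame -3: GAA TGT CTT GAC GGA TAG AGC TTT GGT AAT GAG CGT CCG GAA GGG CCG TTA — no ATG→stop ORF.
Longest ORF is 24 nt in frame -1 (positions 31–54).

-1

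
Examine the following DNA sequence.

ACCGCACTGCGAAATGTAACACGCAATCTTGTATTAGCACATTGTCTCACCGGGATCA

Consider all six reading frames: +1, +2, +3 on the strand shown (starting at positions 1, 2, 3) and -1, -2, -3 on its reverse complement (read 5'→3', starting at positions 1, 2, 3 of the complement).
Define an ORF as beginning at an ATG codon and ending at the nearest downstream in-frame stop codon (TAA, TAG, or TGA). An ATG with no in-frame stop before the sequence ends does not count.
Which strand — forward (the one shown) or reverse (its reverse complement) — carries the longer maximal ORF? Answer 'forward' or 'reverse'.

Reverse complement (5'→3'): TGATCCCGGTGAGACAATGTGCTAATACAAGATTGCGTGTTACATTTCGCAGTGCGGT
Frame +1: ACC GCA CTG CGA AAT GTA ACA CGC AAT CTT GTA TTA GCA CAT TGT CTC ACC GGG ATC — no ATG→stop ORF.
Frame +2: CCG CAC TGC GAA ATG TAA CAC GCA ATC TTG TAT TAG CAC ATT GTC TCA CCG GGA TCA — ATG at 14, stop TAA at 17 → 6 nt.
Frame +3: CGC ACT GCG AAA TGT AAC ACG CAA TCT TGT ATT AGC ACA TTG TCT CAC CGG GAT — no ATG→stop ORF.
Frame -1: TGA TCC CGG TGA GAC AAT GTG CTA ATA CAA GAT TGC GTG TTA CAT TTC GCA GTG CGG — no ATG→stop ORF.
Frame -2: GAT CCC GGT GAG ACA ATG TGC TAA TAC AAG ATT GCG TGT TAC ATT TCG CAG TGC GGT — ATG at 17, stop TAA at 23 → 9 nt.
Frame -3: ATC CCG GTG AGA CAA TGT GCT AAT ACA AGA TTG CGT GTT ACA TTT CGC AGT GCG — no ATG→stop ORF.
Forward-strand max 6 nt; reverse-strand max 9 nt. The reverse strand has the longer ORF.

reverse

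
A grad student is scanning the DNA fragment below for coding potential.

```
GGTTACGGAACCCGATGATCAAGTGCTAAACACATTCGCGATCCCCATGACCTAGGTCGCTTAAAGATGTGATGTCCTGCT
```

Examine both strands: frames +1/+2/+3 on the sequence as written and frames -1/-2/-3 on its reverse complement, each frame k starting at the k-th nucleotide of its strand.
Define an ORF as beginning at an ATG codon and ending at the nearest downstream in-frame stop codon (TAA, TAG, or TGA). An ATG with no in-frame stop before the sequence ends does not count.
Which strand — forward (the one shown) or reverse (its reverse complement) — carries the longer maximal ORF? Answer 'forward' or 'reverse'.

Reverse complement (5'→3'): AGCAGGACATCACATCTTTAAGCGACCTAGGTCATGGGGATCGCGAATGTGTTTAGCACTTGATCATCGGGTTCCGTAACC
Frame +1: GGT TAC GGA ACC CGA TGA TCA AGT GCT AAA CAC ATT CGC GAT CCC CAT GAC CTA GGT CGC TTA AAG ATG TGA TGT CCT GCT — ATG at 67, stop TGA at 70 → 6 nt.
Frame +2: GTT ACG GAA CCC GAT GAT CAA GTG CTA AAC ACA TTC GCG ATC CCC ATG ACC TAG GTC GCT TAA AGA TGT GAT GTC CTG — ATG at 47, stop TAG at 53 → 9 nt.
Frame +3: TTA CGG AAC CCG ATG ATC AAG TGC TAA ACA CAT TCG CGA TCC CCA TGA CCT AGG TCG CTT AAA GAT GTG ATG TCC TGC — ATG at 15, stop TAA at 27 → 15 nt.
Frame -1: AGC AGG ACA TCA CAT CTT TAA GCG ACC TAG GTC ATG GGG ATC GCG AAT GTG TTT AGC ACT TGA TCA TCG GGT TCC GTA ACC — ATG at 34, stop TGA at 61 → 30 nt.
Frame -2: GCA GGA CAT CAC ATC TTT AAG CGA CCT AGG TCA TGG GGA TCG CGA ATG TGT TTA GCA CTT GAT CAT CGG GTT CCG TAA — ATG at 47, stop TAA at 77 → 33 nt.
Frame -3: CAG GAC ATC ACA TCT TTA AGC GAC CTA GGT CAT GGG GAT CGC GAA TGT GTT TAG CAC TTG ATC ATC GGG TTC CGT AAC — no ATG→stop ORF.
Forward-strand max 15 nt; reverse-strand max 33 nt. The reverse strand has the longer ORF.

reverse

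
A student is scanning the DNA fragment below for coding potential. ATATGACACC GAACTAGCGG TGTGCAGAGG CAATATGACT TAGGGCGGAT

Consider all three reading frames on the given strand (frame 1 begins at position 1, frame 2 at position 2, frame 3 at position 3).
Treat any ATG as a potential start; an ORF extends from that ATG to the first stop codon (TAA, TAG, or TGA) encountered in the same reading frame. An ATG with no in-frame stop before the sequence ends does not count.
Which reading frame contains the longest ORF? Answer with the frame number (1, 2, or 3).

3

Frame 1: ATA TGA CAC CGA ACT AGC GGT GTG CAG AGG CAA TAT GAC TTA GGG CGG — no ATG→stop ORF.
Frame 2: TAT GAC ACC GAA CTA GCG GTG TGC AGA GGC AAT ATG ACT TAG GGC GGA — ATG at 35, stop TAG at 41 → 9 nt.
Frame 3: ATG ACA CCG AAC TAG CGG TGT GCA GAG GCA ATA TGA CTT AGG GCG GAT — ATG at 3, stop TAG at 15 → 15 nt.
Longest ORF is 15 nt in frame 3 (positions 3–17).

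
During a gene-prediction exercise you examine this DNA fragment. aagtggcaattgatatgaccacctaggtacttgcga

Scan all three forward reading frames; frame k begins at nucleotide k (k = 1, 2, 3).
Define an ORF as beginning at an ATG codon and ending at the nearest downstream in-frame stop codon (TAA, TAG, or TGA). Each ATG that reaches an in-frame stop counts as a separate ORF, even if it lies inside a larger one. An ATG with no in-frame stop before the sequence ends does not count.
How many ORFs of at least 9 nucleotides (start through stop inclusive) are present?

Frame 1: AAG TGG CAA TTG ATA TGA CCA CCT AGG TAC TTG CGA — no ATG→stop ORF.
Frame 2: AGT GGC AAT TGA TAT GAC CAC CTA GGT ACT TGC — no ATG→stop ORF.
Frame 3: GTG GCA ATT GAT ATG ACC ACC TAG GTA CTT GCG — ATG at 15, stop TAG at 24 → 12 nt.
ORFs ≥ 9 nucleotides: frame 3 15–26 (12 nucleotides). Count = 1.

1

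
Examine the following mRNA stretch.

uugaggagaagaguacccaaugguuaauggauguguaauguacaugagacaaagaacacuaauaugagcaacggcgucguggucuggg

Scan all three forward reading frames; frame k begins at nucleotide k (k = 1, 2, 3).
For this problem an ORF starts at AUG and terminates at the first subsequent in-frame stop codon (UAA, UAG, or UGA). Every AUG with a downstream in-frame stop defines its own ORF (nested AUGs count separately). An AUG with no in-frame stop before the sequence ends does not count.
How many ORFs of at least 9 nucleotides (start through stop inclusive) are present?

4

Frame 1: UUG AGG AGA AGA GUA CCC AAU GGU UAA UGG AUG UGU AAU GUA CAU GAG ACA AAG AAC ACU AAU AUG AGC AAC GGC GUC GUG GUC UGG — no AUG→stop ORF.
Frame 2: UGA GGA GAA GAG UAC CCA AUG GUU AAU GGA UGU GUA AUG UAC AUG AGA CAA AGA ACA CUA AUA UGA GCA ACG GCG UCG UGG UCU GGG — AUG at 20, stop UGA at 65 → 48 nt; AUG at 38, stop UGA at 65 → 30 nt; AUG at 44, stop UGA at 65 → 24 nt.
Frame 3: GAG GAG AAG AGU ACC CAA UGG UUA AUG GAU GUG UAA UGU ACA UGA GAC AAA GAA CAC UAA UAU GAG CAA CGG CGU CGU GGU CUG — AUG at 27, stop UAA at 36 → 12 nt.
ORFs ≥ 9 nucleotides: frame 2 20–67 (48 nucleotides), frame 2 38–67 (30 nucleotides), frame 2 44–67 (24 nucleotides), frame 3 27–38 (12 nucleotides). Count = 4.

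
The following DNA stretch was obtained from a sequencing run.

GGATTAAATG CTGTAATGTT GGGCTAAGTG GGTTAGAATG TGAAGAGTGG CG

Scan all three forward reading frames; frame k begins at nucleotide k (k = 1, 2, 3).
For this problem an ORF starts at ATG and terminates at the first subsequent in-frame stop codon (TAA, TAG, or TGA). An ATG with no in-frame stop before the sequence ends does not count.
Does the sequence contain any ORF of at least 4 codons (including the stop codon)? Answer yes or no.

yes

Frame 1: GGA TTA AAT GCT GTA ATG TTG GGC TAA GTG GGT TAG AAT GTG AAG AGT GGC — ATG at 16, stop TAA at 25 → 12 nt.
Frame 2: GAT TAA ATG CTG TAA TGT TGG GCT AAG TGG GTT AGA ATG TGA AGA GTG GCG — ATG at 8, stop TAA at 14 → 9 nt; ATG at 38, stop TGA at 41 → 6 nt.
Frame 3: ATT AAA TGC TGT AAT GTT GGG CTA AGT GGG TTA GAA TGT GAA GAG TGG — no ATG→stop ORF.
Frame 1 has an ORF of 4 codons (positions 16–27) ≥ 4, so yes.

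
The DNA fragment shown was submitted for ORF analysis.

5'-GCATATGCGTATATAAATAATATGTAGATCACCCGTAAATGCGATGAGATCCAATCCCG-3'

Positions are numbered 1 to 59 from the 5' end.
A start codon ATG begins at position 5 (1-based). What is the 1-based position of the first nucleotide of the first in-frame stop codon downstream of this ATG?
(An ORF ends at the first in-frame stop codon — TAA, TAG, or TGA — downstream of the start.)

14

Codons from position 5: ATG (5–7), CGT (8–10), ATA (11–13), TAA (14–16).
TAA is a stop codon; it begins at position 14.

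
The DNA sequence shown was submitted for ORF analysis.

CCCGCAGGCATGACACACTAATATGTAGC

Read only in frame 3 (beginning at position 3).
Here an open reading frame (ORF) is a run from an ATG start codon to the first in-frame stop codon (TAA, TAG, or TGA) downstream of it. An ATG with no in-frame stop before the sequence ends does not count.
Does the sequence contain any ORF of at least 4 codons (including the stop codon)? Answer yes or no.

no

Frame 3: CGC AGG CAT GAC ACA CTA ATA TGT AGC — no ATG→stop ORF.
Largest ORF found is 0 codons < 4, so no.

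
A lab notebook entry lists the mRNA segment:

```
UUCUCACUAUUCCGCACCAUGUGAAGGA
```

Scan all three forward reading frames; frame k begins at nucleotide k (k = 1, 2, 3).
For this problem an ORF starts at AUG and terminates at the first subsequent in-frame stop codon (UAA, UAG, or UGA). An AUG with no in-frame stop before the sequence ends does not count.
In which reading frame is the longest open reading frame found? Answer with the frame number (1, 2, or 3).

Frame 1: UUC UCA CUA UUC CGC ACC AUG UGA AGG — AUG at 19, stop UGA at 22 → 6 nt.
Frame 2: UCU CAC UAU UCC GCA CCA UGU GAA GGA — no AUG→stop ORF.
Frame 3: CUC ACU AUU CCG CAC CAU GUG AAG — no AUG→stop ORF.
Longest ORF is 6 nt in frame 1 (positions 19–24).

1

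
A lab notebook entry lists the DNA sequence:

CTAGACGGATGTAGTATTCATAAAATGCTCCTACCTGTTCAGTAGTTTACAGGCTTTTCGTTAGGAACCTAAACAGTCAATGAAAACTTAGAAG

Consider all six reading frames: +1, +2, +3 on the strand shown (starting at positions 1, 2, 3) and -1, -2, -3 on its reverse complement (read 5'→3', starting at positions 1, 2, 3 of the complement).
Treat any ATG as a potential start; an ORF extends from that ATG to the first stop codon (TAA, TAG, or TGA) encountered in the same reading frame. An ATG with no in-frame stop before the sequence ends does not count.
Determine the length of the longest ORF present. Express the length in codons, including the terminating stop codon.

Reverse complement (5'→3'): CTTCTAAGTTTTCATTGACTGTTTAGGTTCCTAACGAAAAGCCTGTAAACTACTGAACAGGTAGGAGCATTTTATGAATACTACATCCGTCTAG
Frame +1: CTA GAC GGA TGT AGT ATT CAT AAA ATG CTC CTA CCT GTT CAG TAG TTT ACA GGC TTT TCG TTA GGA ACC TAA ACA GTC AAT GAA AAC TTA GAA — ATG at 25, stop TAG at 43 → 21 nt.
Frame +2: TAG ACG GAT GTA GTA TTC ATA AAA TGC TCC TAC CTG TTC AGT AGT TTA CAG GCT TTT CGT TAG GAA CCT AAA CAG TCA ATG AAA ACT TAG AAG — ATG at 80, stop TAG at 89 → 12 nt.
Frame +3: AGA CGG ATG TAG TAT TCA TAA AAT GCT CCT ACC TGT TCA GTA GTT TAC AGG CTT TTC GTT AGG AAC CTA AAC AGT CAA TGA AAA CTT AGA — ATG at 9, stop TAG at 12 → 6 nt.
Frame -1: CTT CTA AGT TTT CAT TGA CTG TTT AGG TTC CTA ACG AAA AGC CTG TAA ACT ACT GAA CAG GTA GGA GCA TTT TAT GAA TAC TAC ATC CGT CTA — no ATG→stop ORF.
Frame -2: TTC TAA GTT TTC ATT GAC TGT TTA GGT TCC TAA CGA AAA GCC TGT AAA CTA CTG AAC AGG TAG GAG CAT TTT ATG AAT ACT ACA TCC GTC TAG — ATG at 74, stop TAG at 92 → 21 nt.
Frame -3: TCT AAG TTT TCA TTG ACT GTT TAG GTT CCT AAC GAA AAG CCT GTA AAC TAC TGA ACA GGT AGG AGC ATT TTA TGA ATA CTA CAT CCG TCT — no ATG→stop ORF.
Longest: frame +1, positions 25–45, 21 nt = 7 codons = 6 aa. → 7 codons.

7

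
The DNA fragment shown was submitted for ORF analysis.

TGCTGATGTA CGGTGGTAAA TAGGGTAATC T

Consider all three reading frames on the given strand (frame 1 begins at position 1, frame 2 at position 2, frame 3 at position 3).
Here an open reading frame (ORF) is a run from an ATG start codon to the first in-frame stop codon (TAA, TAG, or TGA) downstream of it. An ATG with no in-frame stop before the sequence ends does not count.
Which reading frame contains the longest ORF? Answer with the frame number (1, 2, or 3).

Frame 1: TGC TGA TGT ACG GTG GTA AAT AGG GTA ATC — no ATG→stop ORF.
Frame 2: GCT GAT GTA CGG TGG TAA ATA GGG TAA TCT — no ATG→stop ORF.
Frame 3: CTG ATG TAC GGT GGT AAA TAG GGT AAT — ATG at 6, stop TAG at 21 → 18 nt.
Longest ORF is 18 nt in frame 3 (positions 6–23).

3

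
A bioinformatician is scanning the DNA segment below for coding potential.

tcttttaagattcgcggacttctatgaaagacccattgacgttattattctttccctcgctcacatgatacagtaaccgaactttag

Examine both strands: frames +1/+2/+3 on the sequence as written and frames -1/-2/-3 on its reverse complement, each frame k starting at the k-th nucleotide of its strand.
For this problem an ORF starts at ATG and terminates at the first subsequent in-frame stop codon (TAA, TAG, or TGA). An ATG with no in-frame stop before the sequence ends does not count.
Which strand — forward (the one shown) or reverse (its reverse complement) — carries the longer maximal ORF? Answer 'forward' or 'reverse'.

Reverse complement (5'→3'): CTAAAGTTCGGTTACTGTATCATGTGAGCGAGGGAAAGAATAATAACGTCAATGGGTCTTTCATAGAAGTCCGCGAATCTTAAAAGA
Frame +1: TCT TTT AAG ATT CGC GGA CTT CTA TGA AAG ACC CAT TGA CGT TAT TAT TCT TTC CCT CGC TCA CAT GAT ACA GTA ACC GAA CTT TAG — no ATG→stop ORF.
Frame +2: CTT TTA AGA TTC GCG GAC TTC TAT GAA AGA CCC ATT GAC GTT ATT ATT CTT TCC CTC GCT CAC ATG ATA CAG TAA CCG AAC TTT — ATG at 65, stop TAA at 74 → 12 nt.
Frame +3: TTT TAA GAT TCG CGG ACT TCT ATG AAA GAC CCA TTG ACG TTA TTA TTC TTT CCC TCG CTC ACA TGA TAC AGT AAC CGA ACT TTA — ATG at 24, stop TGA at 66 → 45 nt.
Frame -1: CTA AAG TTC GGT TAC TGT ATC ATG TGA GCG AGG GAA AGA ATA ATA ACG TCA ATG GGT CTT TCA TAG AAG TCC GCG AAT CTT AAA AGA — ATG at 22, stop TGA at 25 → 6 nt; ATG at 52, stop TAG at 64 → 15 nt.
Frame -2: TAA AGT TCG GTT ACT GTA TCA TGT GAG CGA GGG AAA GAA TAA TAA CGT CAA TGG GTC TTT CAT AGA AGT CCG CGA ATC TTA AAA — no ATG→stop ORF.
Frame -3: AAA GTT CGG TTA CTG TAT CAT GTG AGC GAG GGA AAG AAT AAT AAC GTC AAT GGG TCT TTC ATA GAA GTC CGC GAA TCT TAA AAG — no ATG→stop ORF.
Forward-strand max 45 nt; reverse-strand max 15 nt. The forward strand has the longer ORF.

forward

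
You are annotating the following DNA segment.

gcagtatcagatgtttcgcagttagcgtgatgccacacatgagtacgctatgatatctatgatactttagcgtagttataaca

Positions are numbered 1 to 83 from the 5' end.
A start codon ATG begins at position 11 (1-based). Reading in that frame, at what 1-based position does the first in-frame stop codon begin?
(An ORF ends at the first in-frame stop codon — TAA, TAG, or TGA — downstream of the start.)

Codons from position 11: ATG (11–13), TTT (14–16), CGC (17–19), AGT (20–22), TAG (23–25).
TAG is a stop codon; it begins at position 23.

23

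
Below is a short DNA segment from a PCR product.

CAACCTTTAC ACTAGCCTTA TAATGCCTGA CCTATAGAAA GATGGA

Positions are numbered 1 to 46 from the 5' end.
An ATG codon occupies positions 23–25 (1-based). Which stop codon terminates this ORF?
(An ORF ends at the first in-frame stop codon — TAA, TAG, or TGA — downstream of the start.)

Codons from position 23: ATG (23–25), CCT (26–28), GAC (29–31), CTA (32–34), TAG (35–37).
The first in-frame stop codon is TAG.

TAG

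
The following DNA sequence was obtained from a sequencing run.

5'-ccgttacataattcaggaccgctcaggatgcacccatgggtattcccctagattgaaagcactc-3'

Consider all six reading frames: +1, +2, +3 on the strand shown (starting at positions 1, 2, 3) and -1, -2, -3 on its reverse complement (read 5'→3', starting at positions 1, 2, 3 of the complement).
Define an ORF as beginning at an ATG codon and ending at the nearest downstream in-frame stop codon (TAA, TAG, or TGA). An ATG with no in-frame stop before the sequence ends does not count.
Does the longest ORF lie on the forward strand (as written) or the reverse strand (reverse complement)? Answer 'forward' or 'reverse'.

forward

Reverse complement (5'→3'): GAGTGCTTTCAATCTAGGGGAATACCCATGGGTGCATCCTGAGCGGTCCTGAATTATGTAACGG
Frame +1: CCG TTA CAT AAT TCA GGA CCG CTC AGG ATG CAC CCA TGG GTA TTC CCC TAG ATT GAA AGC ACT — ATG at 28, stop TAG at 49 → 24 nt.
Frame +2: CGT TAC ATA ATT CAG GAC CGC TCA GGA TGC ACC CAT GGG TAT TCC CCT AGA TTG AAA GCA CTC — no ATG→stop ORF.
Frame +3: GTT ACA TAA TTC AGG ACC GCT CAG GAT GCA CCC ATG GGT ATT CCC CTA GAT TGA AAG CAC — ATG at 36, stop TGA at 54 → 21 nt.
Frame -1: GAG TGC TTT CAA TCT AGG GGA ATA CCC ATG GGT GCA TCC TGA GCG GTC CTG AAT TAT GTA ACG — ATG at 28, stop TGA at 40 → 15 nt.
Frame -2: AGT GCT TTC AAT CTA GGG GAA TAC CCA TGG GTG CAT CCT GAG CGG TCC TGA ATT ATG TAA CGG — ATG at 56, stop TAA at 59 → 6 nt.
Frame -3: GTG CTT TCA ATC TAG GGG AAT ACC CAT GGG TGC ATC CTG AGC GGT CCT GAA TTA TGT AAC — no ATG→stop ORF.
Forward-strand max 24 nt; reverse-strand max 15 nt. The forward strand has the longer ORF.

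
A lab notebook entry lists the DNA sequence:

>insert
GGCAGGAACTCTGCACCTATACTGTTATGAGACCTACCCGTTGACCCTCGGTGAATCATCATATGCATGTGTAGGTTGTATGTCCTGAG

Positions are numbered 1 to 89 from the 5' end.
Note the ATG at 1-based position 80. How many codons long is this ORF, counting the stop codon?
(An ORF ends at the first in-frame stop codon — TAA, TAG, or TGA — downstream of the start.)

Codons from position 80: ATG (80–82), TCC (83–85), TGA (86–88).
TGA is the first in-frame stop; that's 3 codons including the stop.

3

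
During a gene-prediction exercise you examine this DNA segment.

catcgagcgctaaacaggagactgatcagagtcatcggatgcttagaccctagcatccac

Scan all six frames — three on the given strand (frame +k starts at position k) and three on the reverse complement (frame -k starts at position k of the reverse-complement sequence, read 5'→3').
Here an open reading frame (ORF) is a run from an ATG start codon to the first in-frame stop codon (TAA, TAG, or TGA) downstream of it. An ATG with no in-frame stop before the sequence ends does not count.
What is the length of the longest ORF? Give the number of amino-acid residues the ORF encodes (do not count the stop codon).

4

Reverse complement (5'→3'): GTGGATGCTAGGGTCTAAGCATCCGATGACTCTGATCAGTCTCCTGTTTAGCGCTCGATG
Frame +1: CAT CGA GCG CTA AAC AGG AGA CTG ATC AGA GTC ATC GGA TGC TTA GAC CCT AGC ATC CAC — no ATG→stop ORF.
Frame +2: ATC GAG CGC TAA ACA GGA GAC TGA TCA GAG TCA TCG GAT GCT TAG ACC CTA GCA TCC — no ATG→stop ORF.
Frame +3: TCG AGC GCT AAA CAG GAG ACT GAT CAG AGT CAT CGG ATG CTT AGA CCC TAG CAT CCA — ATG at 39, stop TAG at 51 → 15 nt.
Frame -1: GTG GAT GCT AGG GTC TAA GCA TCC GAT GAC TCT GAT CAG TCT CCT GTT TAG CGC TCG ATG — no ATG→stop ORF.
Frame -2: TGG ATG CTA GGG TCT AAG CAT CCG ATG ACT CTG ATC AGT CTC CTG TTT AGC GCT CGA — no ATG→stop ORF.
Frame -3: GGA TGC TAG GGT CTA AGC ATC CGA TGA CTC TGA TCA GTC TCC TGT TTA GCG CTC GAT — no ATG→stop ORF.
Longest: frame +3, positions 39–53, 15 nt = 5 codons = 4 aa. → 4 amino acids.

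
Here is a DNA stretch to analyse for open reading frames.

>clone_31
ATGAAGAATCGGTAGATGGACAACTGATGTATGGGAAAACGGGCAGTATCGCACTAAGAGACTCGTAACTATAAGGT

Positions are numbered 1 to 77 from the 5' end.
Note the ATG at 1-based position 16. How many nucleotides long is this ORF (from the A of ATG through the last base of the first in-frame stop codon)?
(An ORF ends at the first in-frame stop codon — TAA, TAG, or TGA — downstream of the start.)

12

Codons from position 16: ATG (16–18), GAC (19–21), AAC (22–24), TGA (25–27).
TGA is the first in-frame stop; ORF spans 16–27, 12 nucleotides.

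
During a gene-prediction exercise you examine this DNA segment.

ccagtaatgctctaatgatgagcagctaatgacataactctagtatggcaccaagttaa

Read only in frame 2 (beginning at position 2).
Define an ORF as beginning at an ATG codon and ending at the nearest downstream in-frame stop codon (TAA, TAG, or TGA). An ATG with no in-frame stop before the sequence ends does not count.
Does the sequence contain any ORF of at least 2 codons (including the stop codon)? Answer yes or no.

yes

Frame 2: CAG TAA TGC TCT AAT GAT GAG CAG CTA ATG ACA TAA CTC TAG TAT GGC ACC AAG TTA — ATG at 29, stop TAA at 35 → 9 nt.
Frame 2 has an ORF of 3 codons (positions 29–37) ≥ 2, so yes.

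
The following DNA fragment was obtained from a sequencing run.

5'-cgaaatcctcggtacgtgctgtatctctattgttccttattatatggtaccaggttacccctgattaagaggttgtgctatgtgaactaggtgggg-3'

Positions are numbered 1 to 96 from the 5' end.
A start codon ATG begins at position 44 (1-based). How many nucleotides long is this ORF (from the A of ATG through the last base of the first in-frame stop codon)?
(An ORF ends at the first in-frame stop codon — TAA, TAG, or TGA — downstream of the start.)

Codons from position 44: ATG (44–46), GTA (47–49), CCA (50–52), GGT (53–55), TAC (56–58), CCC (59–61), TGA (62–64).
TGA is the first in-frame stop; ORF spans 44–64, 21 nucleotides.

21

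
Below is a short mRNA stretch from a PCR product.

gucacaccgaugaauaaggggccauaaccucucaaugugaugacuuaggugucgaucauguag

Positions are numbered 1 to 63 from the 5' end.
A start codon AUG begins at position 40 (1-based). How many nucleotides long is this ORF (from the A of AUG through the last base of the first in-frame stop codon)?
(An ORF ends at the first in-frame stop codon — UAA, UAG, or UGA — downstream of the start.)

Codons from position 40: AUG (40–42), ACU (43–45), UAG (46–48).
UAG is the first in-frame stop; ORF spans 40–48, 9 nucleotides.

9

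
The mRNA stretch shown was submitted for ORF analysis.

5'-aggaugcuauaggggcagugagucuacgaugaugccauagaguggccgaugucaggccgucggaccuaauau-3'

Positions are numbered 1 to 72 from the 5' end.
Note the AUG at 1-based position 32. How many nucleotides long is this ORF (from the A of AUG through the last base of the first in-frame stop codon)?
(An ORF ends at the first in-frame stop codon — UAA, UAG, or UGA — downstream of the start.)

Codons from position 32: AUG (32–34), CCA (35–37), UAG (38–40).
UAG is the first in-frame stop; ORF spans 32–40, 9 nucleotides.

9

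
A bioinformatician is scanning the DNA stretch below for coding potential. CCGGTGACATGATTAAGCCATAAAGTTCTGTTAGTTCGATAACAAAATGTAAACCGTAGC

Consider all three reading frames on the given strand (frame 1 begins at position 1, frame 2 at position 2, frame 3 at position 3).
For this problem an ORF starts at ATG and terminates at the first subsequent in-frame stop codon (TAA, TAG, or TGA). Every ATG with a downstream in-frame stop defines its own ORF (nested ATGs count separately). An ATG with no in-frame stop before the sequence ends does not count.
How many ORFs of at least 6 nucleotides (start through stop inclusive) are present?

2

Frame 1: CCG GTG ACA TGA TTA AGC CAT AAA GTT CTG TTA GTT CGA TAA CAA AAT GTA AAC CGT AGC — no ATG→stop ORF.
Frame 2: CGG TGA CAT GAT TAA GCC ATA AAG TTC TGT TAG TTC GAT AAC AAA ATG TAA ACC GTA — ATG at 47, stop TAA at 50 → 6 nt.
Frame 3: GGT GAC ATG ATT AAG CCA TAA AGT TCT GTT AGT TCG ATA ACA AAA TGT AAA CCG TAG — ATG at 9, stop TAA at 21 → 15 nt.
ORFs ≥ 6 nucleotides: frame 2 47–52 (6 nucleotides), frame 3 9–23 (15 nucleotides). Count = 2.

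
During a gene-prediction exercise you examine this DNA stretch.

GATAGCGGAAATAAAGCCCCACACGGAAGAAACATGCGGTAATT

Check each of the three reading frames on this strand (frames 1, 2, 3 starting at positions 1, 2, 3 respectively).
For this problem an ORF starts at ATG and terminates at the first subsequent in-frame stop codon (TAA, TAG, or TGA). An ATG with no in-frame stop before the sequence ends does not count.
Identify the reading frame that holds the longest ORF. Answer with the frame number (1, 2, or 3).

1

Frame 1: GAT AGC GGA AAT AAA GCC CCA CAC GGA AGA AAC ATG CGG TAA — ATG at 34, stop TAA at 40 → 9 nt.
Frame 2: ATA GCG GAA ATA AAG CCC CAC ACG GAA GAA ACA TGC GGT AAT — no ATG→stop ORF.
Frame 3: TAG CGG AAA TAA AGC CCC ACA CGG AAG AAA CAT GCG GTA ATT — no ATG→stop ORF.
Longest ORF is 9 nt in frame 1 (positions 34–42).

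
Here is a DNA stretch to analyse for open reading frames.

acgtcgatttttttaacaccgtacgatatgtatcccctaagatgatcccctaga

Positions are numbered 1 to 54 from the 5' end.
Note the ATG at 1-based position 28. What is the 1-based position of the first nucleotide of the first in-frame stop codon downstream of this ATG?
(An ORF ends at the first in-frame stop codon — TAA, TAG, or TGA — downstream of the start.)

43

Codons from position 28: ATG (28–30), TAT (31–33), CCC (34–36), CTA (37–39), AGA (40–42), TGA (43–45).
TGA is a stop codon; it begins at position 43.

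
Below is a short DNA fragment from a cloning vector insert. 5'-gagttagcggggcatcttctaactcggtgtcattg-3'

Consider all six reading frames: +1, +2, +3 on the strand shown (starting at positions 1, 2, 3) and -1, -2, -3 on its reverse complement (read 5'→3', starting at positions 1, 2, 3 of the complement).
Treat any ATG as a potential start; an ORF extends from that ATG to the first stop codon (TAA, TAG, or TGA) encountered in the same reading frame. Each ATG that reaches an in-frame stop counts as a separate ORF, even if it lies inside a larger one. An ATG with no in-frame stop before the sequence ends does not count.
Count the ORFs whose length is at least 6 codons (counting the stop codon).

Reverse complement (5'→3'): CAATGACACCGAGTTAGAAGATGCCCCGCTAACTC
Frame +1: GAG TTA GCG GGG CAT CTT CTA ACT CGG TGT CAT — no ATG→stop ORF.
Frame +2: AGT TAG CGG GGC ATC TTC TAA CTC GGT GTC ATT — no ATG→stop ORF.
Frame +3: GTT AGC GGG GCA TCT TCT AAC TCG GTG TCA TTG — no ATG→stop ORF.
Frame -1: CAA TGA CAC CGA GTT AGA AGA TGC CCC GCT AAC — no ATG→stop ORF.
Frame -2: AAT GAC ACC GAG TTA GAA GAT GCC CCG CTA ACT — no ATG→stop ORF.
Frame -3: ATG ACA CCG AGT TAG AAG ATG CCC CGC TAA CTC — ATG at 3, stop TAG at 15 → 15 nt; ATG at 21, stop TAA at 30 → 12 nt.
No ORF reaches 6 codons. Count = 0.

0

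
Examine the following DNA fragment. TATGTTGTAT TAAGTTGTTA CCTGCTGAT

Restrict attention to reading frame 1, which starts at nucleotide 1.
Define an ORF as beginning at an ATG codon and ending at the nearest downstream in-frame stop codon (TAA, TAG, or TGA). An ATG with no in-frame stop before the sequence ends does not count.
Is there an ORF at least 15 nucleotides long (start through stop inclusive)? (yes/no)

no

Frame 1: TAT GTT GTA TTA AGT TGT TAC CTG CTG — no ATG→stop ORF.
Largest ORF found is 0 nucleotides < 15, so no.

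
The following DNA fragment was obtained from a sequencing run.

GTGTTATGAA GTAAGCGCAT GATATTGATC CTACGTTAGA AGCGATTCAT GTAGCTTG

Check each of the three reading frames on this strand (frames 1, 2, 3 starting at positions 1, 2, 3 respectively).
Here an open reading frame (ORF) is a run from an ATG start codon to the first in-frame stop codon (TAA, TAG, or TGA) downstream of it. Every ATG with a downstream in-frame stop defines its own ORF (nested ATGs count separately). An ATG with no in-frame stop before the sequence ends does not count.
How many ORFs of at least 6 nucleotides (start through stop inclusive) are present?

3

Frame 1: GTG TTA TGA AGT AAG CGC ATG ATA TTG ATC CTA CGT TAG AAG CGA TTC ATG TAG CTT — ATG at 19, stop TAG at 37 → 21 nt; ATG at 49, stop TAG at 52 → 6 nt.
Frame 2: TGT TAT GAA GTA AGC GCA TGA TAT TGA TCC TAC GTT AGA AGC GAT TCA TGT AGC TTG — no ATG→stop ORF.
Frame 3: GTT ATG AAG TAA GCG CAT GAT ATT GAT CCT ACG TTA GAA GCG ATT CAT GTA GCT — ATG at 6, stop TAA at 12 → 9 nt.
ORFs ≥ 6 nucleotides: frame 1 19–39 (21 nucleotides), frame 1 49–54 (6 nucleotides), frame 3 6–14 (9 nucleotides). Count = 3.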